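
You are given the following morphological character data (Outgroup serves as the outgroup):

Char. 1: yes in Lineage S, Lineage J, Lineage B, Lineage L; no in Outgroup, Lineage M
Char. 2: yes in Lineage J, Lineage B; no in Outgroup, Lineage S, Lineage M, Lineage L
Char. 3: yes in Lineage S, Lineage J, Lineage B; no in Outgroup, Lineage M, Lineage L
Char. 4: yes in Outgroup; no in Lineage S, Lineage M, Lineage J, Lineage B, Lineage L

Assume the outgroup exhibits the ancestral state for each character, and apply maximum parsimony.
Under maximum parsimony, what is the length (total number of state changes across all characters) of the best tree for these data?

4

Character polarity is set by the outgroup: the derived state is whichever differs from the outgroup's state, so for Char. 4 the derived state is 'no', and for the remaining characters it is 'yes'.
Char. 1 (derived state 'yes') is shared by Lineage B, Lineage J, Lineage L, and Lineage S — a synapomorphy uniting that clade.
Char. 2: derived state 'yes' in Lineage B and Lineage J only — synapomorphy for {Lineage B, Lineage J}.
Char. 3: derived state 'yes' in Lineage B, Lineage J, and Lineage S only — synapomorphy for {Lineage B, Lineage J, Lineage S}.
All ingroup taxa share the derived state 'no' for Char. 4; it defines the ingroup but does not resolve relationships within it.
Most parsimonious ingroup topology: (((Lineage S,(Lineage J,Lineage B)),Lineage L),Lineage M).
Changes per character on this tree: Char. 1: 1; Char. 2: 1; Char. 3: 1; Char. 4: 1.
Total = 4.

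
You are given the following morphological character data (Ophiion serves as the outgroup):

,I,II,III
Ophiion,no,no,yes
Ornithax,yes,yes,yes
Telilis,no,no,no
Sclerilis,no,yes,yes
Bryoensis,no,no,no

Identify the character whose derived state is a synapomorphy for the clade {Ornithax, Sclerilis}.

II

Character polarity is set by the outgroup: the derived state is whichever differs from the outgroup's state, so for III the derived state is 'no', and for the remaining characters it is 'yes'.
I (derived state 'yes') is unique to Ornithax (autapomorphy; uninformative for grouping).
II: derived state 'yes' in Ornithax and Sclerilis only — synapomorphy for {Ornithax, Sclerilis}.
III: derived state 'no' in Bryoensis and Telilis only — synapomorphy for {Bryoensis, Telilis}.
Most parsimonious ingroup topology: ((Ornithax,Sclerilis),(Telilis,Bryoensis)).
The clade {Ornithax, Sclerilis} is supported by II: its derived state 'yes' occurs in exactly those taxa and in no other taxon (including the outgroup).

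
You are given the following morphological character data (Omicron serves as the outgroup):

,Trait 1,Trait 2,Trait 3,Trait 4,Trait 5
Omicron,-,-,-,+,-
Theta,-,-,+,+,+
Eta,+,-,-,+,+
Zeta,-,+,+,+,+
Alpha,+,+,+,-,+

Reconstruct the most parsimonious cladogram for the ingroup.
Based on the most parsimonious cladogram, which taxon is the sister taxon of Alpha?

Zeta

Character polarity is set by the outgroup: the derived state is whichever differs from the outgroup's state, so for Trait 4 the derived state is '-', and for the remaining characters it is '+'.
Trait 1 (state '+') occurs in Alpha and Eta but conflicts with the nesting implied by the other characters — most parsimoniously interpreted as homoplasy.
Trait 2: derived state '+' in Alpha and Zeta only — synapomorphy for {Alpha, Zeta}.
Trait 3: derived state '+' in Alpha, Theta, and Zeta only — synapomorphy for {Alpha, Theta, Zeta}.
Trait 4 (derived state '-') is unique to Alpha (autapomorphy; uninformative for grouping).
All ingroup taxa share the derived state '+' for Trait 5; it defines the ingroup but does not resolve relationships within it.
Most parsimonious ingroup topology: ((Theta,(Zeta,Alpha)),Eta).
Alpha and Zeta form a cherry on this tree, so they are sister taxa.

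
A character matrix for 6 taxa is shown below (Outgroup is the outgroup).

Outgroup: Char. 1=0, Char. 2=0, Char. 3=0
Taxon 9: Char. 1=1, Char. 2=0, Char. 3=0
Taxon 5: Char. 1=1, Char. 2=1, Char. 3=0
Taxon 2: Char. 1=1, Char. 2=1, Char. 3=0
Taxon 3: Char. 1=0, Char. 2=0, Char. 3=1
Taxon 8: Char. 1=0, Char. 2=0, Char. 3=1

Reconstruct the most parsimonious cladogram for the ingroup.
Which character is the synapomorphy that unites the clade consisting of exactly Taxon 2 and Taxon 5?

Char. 2

The outgroup has state '0' for every character, so '1' is the derived state throughout.
Only Taxon 2, Taxon 5, and Taxon 9 show the derived state '1' for Char. 1, supporting them as a clade.
Char. 2 (derived state '1') is shared by Taxon 2 and Taxon 5 — a synapomorphy uniting that clade.
Only Taxon 3 and Taxon 8 show the derived state '1' for Char. 3, supporting them as a clade.
Most parsimonious ingroup topology: ((Taxon 9,(Taxon 5,Taxon 2)),(Taxon 3,Taxon 8)).
The clade {Taxon 2, Taxon 5} is supported by Char. 2: its derived state '1' occurs in exactly those taxa and in no other taxon (including the outgroup).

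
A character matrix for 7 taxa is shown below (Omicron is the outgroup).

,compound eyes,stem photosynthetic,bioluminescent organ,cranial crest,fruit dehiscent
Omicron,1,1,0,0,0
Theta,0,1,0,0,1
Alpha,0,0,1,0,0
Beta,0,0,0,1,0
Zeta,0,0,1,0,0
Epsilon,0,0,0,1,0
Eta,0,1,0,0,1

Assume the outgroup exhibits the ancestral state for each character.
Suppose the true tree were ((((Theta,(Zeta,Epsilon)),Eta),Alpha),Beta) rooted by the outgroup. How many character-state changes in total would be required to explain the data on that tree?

Map each character onto ((((Theta,(Zeta,Epsilon)),Eta),Alpha),Beta) (rooted by Omicron) and count the minimum state changes it requires (Fitch parsimony):
compound eyes: 1; stem photosynthetic: 3; bioluminescent organ: 2; cranial crest: 2; fruit dehiscent: 2.
Total tree length = 10.

10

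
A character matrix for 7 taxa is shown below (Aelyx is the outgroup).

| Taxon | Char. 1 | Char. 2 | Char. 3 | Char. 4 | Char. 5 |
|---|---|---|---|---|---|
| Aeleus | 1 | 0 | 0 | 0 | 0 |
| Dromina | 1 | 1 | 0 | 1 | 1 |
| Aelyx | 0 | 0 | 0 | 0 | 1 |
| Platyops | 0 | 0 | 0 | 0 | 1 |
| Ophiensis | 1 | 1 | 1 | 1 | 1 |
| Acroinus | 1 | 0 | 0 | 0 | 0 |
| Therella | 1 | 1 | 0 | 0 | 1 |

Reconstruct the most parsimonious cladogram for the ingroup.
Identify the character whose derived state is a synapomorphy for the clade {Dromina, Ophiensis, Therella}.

Char. 2

Character polarity is set by the outgroup: the derived state is whichever differs from the outgroup's state, so for Char. 5 the derived state is '0', and for the remaining characters it is '1'.
Char. 1 (derived state '1') is shared by Acroinus, Aeleus, Dromina, Ophiensis, and Therella — a synapomorphy uniting that clade.
Char. 2: derived state '1' in Dromina, Ophiensis, and Therella only — synapomorphy for {Dromina, Ophiensis, Therella}.
Char. 3: derived state '1' in Ophiensis only — an autapomorphy, so it tells us nothing about relationships among taxa.
Char. 4: derived state '1' in Dromina and Ophiensis only — synapomorphy for {Dromina, Ophiensis}.
Only Acroinus and Aeleus show the derived state '0' for Char. 5, supporting them as a clade.
Most parsimonious ingroup topology: (((Therella,(Ophiensis,Dromina)),(Aeleus,Acroinus)),Platyops).
The clade {Dromina, Ophiensis, Therella} is supported by Char. 2: its derived state '1' occurs in exactly those taxa and in no other taxon (including the outgroup).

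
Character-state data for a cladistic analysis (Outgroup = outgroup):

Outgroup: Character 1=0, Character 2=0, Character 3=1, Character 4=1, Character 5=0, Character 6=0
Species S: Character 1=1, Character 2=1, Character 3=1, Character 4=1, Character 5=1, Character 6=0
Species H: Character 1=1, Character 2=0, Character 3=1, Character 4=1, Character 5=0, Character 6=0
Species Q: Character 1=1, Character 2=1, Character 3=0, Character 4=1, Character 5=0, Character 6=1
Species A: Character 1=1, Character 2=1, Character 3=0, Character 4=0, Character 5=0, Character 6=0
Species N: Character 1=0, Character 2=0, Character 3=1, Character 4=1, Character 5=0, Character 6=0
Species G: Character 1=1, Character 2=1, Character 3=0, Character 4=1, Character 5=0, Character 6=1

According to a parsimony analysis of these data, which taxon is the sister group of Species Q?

Species G

Character polarity is set by the outgroup: the derived state is whichever differs from the outgroup's state, so for Character 3, Character 4 the derived state is '0', and for the remaining characters it is '1'.
Character 1: derived state '1' in Species A, Species G, Species H, Species Q, and Species S only — synapomorphy for {Species A, Species G, Species H, Species Q, Species S}.
Character 2 (derived state '1') is shared by Species A, Species G, Species Q, and Species S — a synapomorphy uniting that clade.
Character 3: derived state '0' in Species A, Species G, and Species Q only — synapomorphy for {Species A, Species G, Species Q}.
Character 4: derived state '0' in Species A only — an autapomorphy, so it tells us nothing about relationships among taxa.
Character 5 (derived state '1') is unique to Species S (autapomorphy; uninformative for grouping).
Only Species G and Species Q show the derived state '1' for Character 6, supporting them as a clade.
Most parsimonious ingroup topology: (((Species S,((Species Q,Species G),Species A)),Species H),Species N).
Species Q and Species G form a cherry on this tree, so they are sister taxa.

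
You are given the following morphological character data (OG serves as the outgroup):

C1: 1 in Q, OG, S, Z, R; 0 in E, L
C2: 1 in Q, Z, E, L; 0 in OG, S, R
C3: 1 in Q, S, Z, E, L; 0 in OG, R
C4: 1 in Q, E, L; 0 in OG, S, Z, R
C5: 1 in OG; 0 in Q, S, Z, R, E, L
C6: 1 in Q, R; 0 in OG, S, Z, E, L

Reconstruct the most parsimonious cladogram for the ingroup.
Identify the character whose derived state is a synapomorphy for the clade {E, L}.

C1

Character polarity is set by the outgroup: the derived state is whichever differs from the outgroup's state, so for C1, C5 the derived state is '0', and for the remaining characters it is '1'.
C1 (derived state '0') is shared by E and L — a synapomorphy uniting that clade.
Only E, L, Q, and Z show the derived state '1' for C2, supporting them as a clade.
Only E, L, Q, S, and Z show the derived state '1' for C3, supporting them as a clade.
C4 (derived state '1') is shared by E, L, and Q — a synapomorphy uniting that clade.
All ingroup taxa share the derived state '0' for C5; it defines the ingroup but does not resolve relationships within it.
C6 (state '1') occurs in Q and R but conflicts with the nesting implied by the other characters — most parsimoniously interpreted as homoplasy.
Most parsimonious ingroup topology: (((Z,(Q,(E,L))),S),R).
The clade {E, L} is supported by C1: its derived state '0' occurs in exactly those taxa and in no other taxon (including the outgroup).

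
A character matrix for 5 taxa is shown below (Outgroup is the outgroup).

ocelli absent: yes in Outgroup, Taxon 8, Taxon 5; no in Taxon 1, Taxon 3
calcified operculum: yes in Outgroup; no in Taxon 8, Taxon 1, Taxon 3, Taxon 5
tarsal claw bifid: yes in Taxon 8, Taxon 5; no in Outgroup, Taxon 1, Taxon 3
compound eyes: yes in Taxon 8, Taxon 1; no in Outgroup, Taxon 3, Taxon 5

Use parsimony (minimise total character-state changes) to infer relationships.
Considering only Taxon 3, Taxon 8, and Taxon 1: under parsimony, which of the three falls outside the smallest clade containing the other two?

Taxon 8

Character polarity is set by the outgroup: the derived state is whichever differs from the outgroup's state, so for ocelli absent, calcified operculum the derived state is 'no', and for the remaining characters it is 'yes'.
ocelli absent (derived state 'no') is shared by Taxon 1 and Taxon 3 — a synapomorphy uniting that clade.
calcified operculum (derived state 'no') is shared by all ingroup taxa — unites the whole ingroup.
tarsal claw bifid (derived state 'yes') is shared by Taxon 5 and Taxon 8 — a synapomorphy uniting that clade.
compound eyes (state 'yes') occurs in Taxon 1 and Taxon 8 but conflicts with the nesting implied by the other characters — most parsimoniously interpreted as homoplasy.
Most parsimonious ingroup topology: ((Taxon 8,Taxon 5),(Taxon 1,Taxon 3)).
Taxon 3 and Taxon 1 share a more recent common ancestor with each other than either does with Taxon 8, so Taxon 8 is the least closely related of the three.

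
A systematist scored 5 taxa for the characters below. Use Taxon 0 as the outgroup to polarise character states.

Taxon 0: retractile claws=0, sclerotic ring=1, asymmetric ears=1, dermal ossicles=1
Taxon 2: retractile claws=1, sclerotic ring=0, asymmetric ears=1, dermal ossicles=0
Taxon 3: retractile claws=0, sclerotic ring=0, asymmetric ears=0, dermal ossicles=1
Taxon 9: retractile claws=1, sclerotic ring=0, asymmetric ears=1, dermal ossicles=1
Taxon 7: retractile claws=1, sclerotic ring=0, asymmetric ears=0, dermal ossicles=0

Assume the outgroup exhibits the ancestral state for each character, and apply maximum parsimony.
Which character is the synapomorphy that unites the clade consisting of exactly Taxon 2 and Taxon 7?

Character polarity is set by the outgroup: the derived state is whichever differs from the outgroup's state, so for sclerotic ring, asymmetric ears, dermal ossicles the derived state is '0', and for the remaining characters it is '1'.
retractile claws (derived state '1') is shared by Taxon 2, Taxon 7, and Taxon 9 — a synapomorphy uniting that clade.
sclerotic ring (derived state '0') is shared by all ingroup taxa — unites the whole ingroup.
asymmetric ears groups Taxon 3 and Taxon 7, which is incompatible with the clades supported by the remaining characters; treating it as convergent (homoplasy) costs fewer steps than any alternative tree.
dermal ossicles (derived state '0') is shared by Taxon 2 and Taxon 7 — a synapomorphy uniting that clade.
Most parsimonious ingroup topology: (((Taxon 2,Taxon 7),Taxon 9),Taxon 3).
The clade {Taxon 2, Taxon 7} is supported by dermal ossicles: its derived state '0' occurs in exactly those taxa and in no other taxon (including the outgroup).

dermal ossicles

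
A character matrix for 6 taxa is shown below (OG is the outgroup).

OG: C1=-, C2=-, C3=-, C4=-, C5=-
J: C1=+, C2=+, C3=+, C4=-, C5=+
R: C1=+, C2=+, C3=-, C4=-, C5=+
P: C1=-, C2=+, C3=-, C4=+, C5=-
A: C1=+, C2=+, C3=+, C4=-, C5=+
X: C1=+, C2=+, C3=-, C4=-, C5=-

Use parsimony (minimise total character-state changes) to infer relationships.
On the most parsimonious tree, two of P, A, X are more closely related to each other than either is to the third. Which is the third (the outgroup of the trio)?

The outgroup has state '-' for every character, so '+' is the derived state throughout.
C1 (derived state '+') is shared by A, J, R, and X — a synapomorphy uniting that clade.
C2 (derived state '+') is shared by all ingroup taxa — unites the whole ingroup.
C3: derived state '+' in A and J only — synapomorphy for {A, J}.
C4 (derived state '+') is unique to P (autapomorphy; uninformative for grouping).
C5 (derived state '+') is shared by A, J, and R — a synapomorphy uniting that clade.
Most parsimonious ingroup topology: ((((J,A),R),X),P).
A and X share a more recent common ancestor with each other than either does with P, so P is the least closely related of the three.

P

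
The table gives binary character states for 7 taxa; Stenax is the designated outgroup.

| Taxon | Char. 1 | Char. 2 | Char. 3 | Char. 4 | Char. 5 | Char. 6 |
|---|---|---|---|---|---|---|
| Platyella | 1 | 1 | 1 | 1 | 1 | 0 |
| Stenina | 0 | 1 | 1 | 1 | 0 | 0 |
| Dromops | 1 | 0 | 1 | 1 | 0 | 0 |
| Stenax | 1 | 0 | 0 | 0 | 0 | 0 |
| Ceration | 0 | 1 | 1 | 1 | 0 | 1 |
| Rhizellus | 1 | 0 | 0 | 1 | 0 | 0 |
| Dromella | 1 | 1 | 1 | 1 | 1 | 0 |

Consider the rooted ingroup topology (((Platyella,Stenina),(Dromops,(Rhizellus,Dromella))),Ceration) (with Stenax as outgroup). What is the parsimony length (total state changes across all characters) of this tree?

Map each character onto (((Platyella,Stenina),(Dromops,(Rhizellus,Dromella))),Ceration) (rooted by Stenax) and count the minimum state changes it requires (Fitch parsimony):
Char. 1: 2; Char. 2: 3; Char. 3: 2; Char. 4: 1; Char. 5: 2; Char. 6: 1.
Total tree length = 11.

11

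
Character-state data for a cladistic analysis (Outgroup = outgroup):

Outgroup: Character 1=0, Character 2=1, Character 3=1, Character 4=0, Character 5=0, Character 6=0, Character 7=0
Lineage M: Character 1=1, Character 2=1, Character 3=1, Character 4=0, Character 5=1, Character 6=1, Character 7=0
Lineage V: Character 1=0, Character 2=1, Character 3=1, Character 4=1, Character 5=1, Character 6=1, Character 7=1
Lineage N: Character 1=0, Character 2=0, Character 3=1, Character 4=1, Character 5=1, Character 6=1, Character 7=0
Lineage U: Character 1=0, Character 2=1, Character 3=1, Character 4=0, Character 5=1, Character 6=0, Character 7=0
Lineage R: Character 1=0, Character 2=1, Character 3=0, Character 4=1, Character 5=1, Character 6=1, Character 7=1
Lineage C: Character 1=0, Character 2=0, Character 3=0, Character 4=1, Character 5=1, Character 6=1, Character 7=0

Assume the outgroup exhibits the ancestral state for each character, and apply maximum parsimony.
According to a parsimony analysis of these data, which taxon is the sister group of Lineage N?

Character polarity is set by the outgroup: the derived state is whichever differs from the outgroup's state, so for Character 2, Character 3 the derived state is '0', and for the remaining characters it is '1'.
Character 1 (derived state '1') is unique to Lineage M (autapomorphy; uninformative for grouping).
Only Lineage C and Lineage N show the derived state '0' for Character 2, supporting them as a clade.
Character 3 groups Lineage C and Lineage R, which is incompatible with the clades supported by the remaining characters; treating it as convergent (homoplasy) costs fewer steps than any alternative tree.
Character 4: derived state '1' in Lineage C, Lineage N, Lineage R, and Lineage V only — synapomorphy for {Lineage C, Lineage N, Lineage R, Lineage V}.
All ingroup taxa share the derived state '1' for Character 5; it defines the ingroup but does not resolve relationships within it.
Only Lineage C, Lineage M, Lineage N, Lineage R, and Lineage V show the derived state '1' for Character 6, supporting them as a clade.
Only Lineage R and Lineage V show the derived state '1' for Character 7, supporting them as a clade.
Most parsimonious ingroup topology: ((Lineage M,((Lineage V,Lineage R),(Lineage N,Lineage C))),Lineage U).
Lineage N and Lineage C form a cherry on this tree, so they are sister taxa.

Lineage C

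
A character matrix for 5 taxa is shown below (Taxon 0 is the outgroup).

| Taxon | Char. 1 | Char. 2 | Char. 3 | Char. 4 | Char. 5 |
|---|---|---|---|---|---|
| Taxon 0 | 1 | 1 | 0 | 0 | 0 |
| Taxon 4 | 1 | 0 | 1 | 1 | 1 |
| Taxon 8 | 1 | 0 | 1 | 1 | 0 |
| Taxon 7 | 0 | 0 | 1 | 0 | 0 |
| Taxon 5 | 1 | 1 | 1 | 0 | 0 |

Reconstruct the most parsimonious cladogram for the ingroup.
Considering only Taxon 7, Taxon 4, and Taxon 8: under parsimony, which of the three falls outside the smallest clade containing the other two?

Taxon 7

Character polarity is set by the outgroup: the derived state is whichever differs from the outgroup's state, so for Char. 1, Char. 2 the derived state is '0', and for the remaining characters it is '1'.
Char. 1: derived state '0' in Taxon 7 only — an autapomorphy, so it tells us nothing about relationships among taxa.
Char. 2: derived state '0' in Taxon 4, Taxon 7, and Taxon 8 only — synapomorphy for {Taxon 4, Taxon 7, Taxon 8}.
Char. 3 (derived state '1') is shared by all ingroup taxa — unites the whole ingroup.
Char. 4 (derived state '1') is shared by Taxon 4 and Taxon 8 — a synapomorphy uniting that clade.
Char. 5 (derived state '1') is unique to Taxon 4 (autapomorphy; uninformative for grouping).
Most parsimonious ingroup topology: (((Taxon 4,Taxon 8),Taxon 7),Taxon 5).
Taxon 4 and Taxon 8 share a more recent common ancestor with each other than either does with Taxon 7, so Taxon 7 is the least closely related of the three.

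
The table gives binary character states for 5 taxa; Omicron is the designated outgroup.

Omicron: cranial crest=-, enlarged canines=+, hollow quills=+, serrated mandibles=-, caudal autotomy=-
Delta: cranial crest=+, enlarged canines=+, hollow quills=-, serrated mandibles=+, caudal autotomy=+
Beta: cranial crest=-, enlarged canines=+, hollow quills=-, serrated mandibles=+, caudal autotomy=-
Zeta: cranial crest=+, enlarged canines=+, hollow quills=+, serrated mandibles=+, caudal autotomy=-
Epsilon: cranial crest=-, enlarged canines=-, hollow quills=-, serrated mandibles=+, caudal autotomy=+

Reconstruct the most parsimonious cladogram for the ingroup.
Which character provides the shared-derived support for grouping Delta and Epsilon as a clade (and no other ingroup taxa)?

Character polarity is set by the outgroup: the derived state is whichever differs from the outgroup's state, so for enlarged canines, hollow quills the derived state is '-', and for the remaining characters it is '+'.
cranial crest (state '+') occurs in Delta and Zeta but conflicts with the nesting implied by the other characters — most parsimoniously interpreted as homoplasy.
enlarged canines: derived state '-' in Epsilon only — an autapomorphy, so it tells us nothing about relationships among taxa.
Only Beta, Delta, and Epsilon show the derived state '-' for hollow quills, supporting them as a clade.
All ingroup taxa share the derived state '+' for serrated mandibles; it defines the ingroup but does not resolve relationships within it.
caudal autotomy: derived state '+' in Delta and Epsilon only — synapomorphy for {Delta, Epsilon}.
Most parsimonious ingroup topology: (((Delta,Epsilon),Beta),Zeta).
The clade {Delta, Epsilon} is supported by caudal autotomy: its derived state '+' occurs in exactly those taxa and in no other taxon (including the outgroup).

caudal autotomy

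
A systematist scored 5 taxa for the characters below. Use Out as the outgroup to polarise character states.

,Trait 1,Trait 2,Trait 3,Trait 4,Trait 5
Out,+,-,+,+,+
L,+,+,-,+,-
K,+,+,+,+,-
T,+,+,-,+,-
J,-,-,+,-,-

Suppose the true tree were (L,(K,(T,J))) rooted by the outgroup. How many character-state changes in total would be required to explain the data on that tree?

7

Map each character onto (L,(K,(T,J))) (rooted by Out) and count the minimum state changes it requires (Fitch parsimony):
Trait 1: 1; Trait 2: 2; Trait 3: 2; Trait 4: 1; Trait 5: 1.
Total tree length = 7.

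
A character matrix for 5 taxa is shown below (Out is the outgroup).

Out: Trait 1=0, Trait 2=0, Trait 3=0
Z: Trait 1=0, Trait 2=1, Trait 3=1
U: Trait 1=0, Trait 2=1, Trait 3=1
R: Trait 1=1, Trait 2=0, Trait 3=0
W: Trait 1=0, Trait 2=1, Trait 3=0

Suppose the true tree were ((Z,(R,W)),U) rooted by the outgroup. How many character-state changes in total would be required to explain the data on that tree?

5

Map each character onto ((Z,(R,W)),U) (rooted by Out) and count the minimum state changes it requires (Fitch parsimony):
Trait 1: 1; Trait 2: 2; Trait 3: 2.
Total tree length = 5.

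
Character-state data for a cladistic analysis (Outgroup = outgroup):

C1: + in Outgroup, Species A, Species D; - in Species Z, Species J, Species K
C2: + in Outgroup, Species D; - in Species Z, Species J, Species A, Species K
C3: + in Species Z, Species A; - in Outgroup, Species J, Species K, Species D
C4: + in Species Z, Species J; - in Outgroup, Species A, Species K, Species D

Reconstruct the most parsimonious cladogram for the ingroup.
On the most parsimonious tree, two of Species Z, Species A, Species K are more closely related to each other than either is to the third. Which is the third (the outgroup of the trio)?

Character polarity is set by the outgroup: the derived state is whichever differs from the outgroup's state, so for C1, C2 the derived state is '-', and for the remaining characters it is '+'.
C1 (derived state '-') is shared by Species J, Species K, and Species Z — a synapomorphy uniting that clade.
C2 (derived state '-') is shared by Species A, Species J, Species K, and Species Z — a synapomorphy uniting that clade.
C3 (state '+') occurs in Species A and Species Z but conflicts with the nesting implied by the other characters — most parsimoniously interpreted as homoplasy.
C4 (derived state '+') is shared by Species J and Species Z — a synapomorphy uniting that clade.
Most parsimonious ingroup topology: ((((Species Z,Species J),Species K),Species A),Species D).
Species K and Species Z share a more recent common ancestor with each other than either does with Species A, so Species A is the least closely related of the three.

Species A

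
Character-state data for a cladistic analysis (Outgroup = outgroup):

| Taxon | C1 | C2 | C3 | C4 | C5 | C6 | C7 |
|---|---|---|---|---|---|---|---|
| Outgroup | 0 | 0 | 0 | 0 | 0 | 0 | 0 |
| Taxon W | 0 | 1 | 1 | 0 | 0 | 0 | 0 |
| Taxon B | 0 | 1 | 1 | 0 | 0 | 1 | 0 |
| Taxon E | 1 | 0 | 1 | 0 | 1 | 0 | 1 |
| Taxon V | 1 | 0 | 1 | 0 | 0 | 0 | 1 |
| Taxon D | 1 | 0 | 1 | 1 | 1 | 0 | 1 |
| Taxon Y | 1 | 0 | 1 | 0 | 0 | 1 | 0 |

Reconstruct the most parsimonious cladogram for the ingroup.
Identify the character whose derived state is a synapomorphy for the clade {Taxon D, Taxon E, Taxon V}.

C7

The outgroup has state '0' for every character, so '1' is the derived state throughout.
Only Taxon D, Taxon E, Taxon V, and Taxon Y show the derived state '1' for C1, supporting them as a clade.
Only Taxon B and Taxon W show the derived state '1' for C2, supporting them as a clade.
All ingroup taxa share the derived state '1' for C3; it defines the ingroup but does not resolve relationships within it.
C4: derived state '1' in Taxon D only — an autapomorphy, so it tells us nothing about relationships among taxa.
C5: derived state '1' in Taxon D and Taxon E only — synapomorphy for {Taxon D, Taxon E}.
C6 (state '1') occurs in Taxon B and Taxon Y but conflicts with the nesting implied by the other characters — most parsimoniously interpreted as homoplasy.
C7 (derived state '1') is shared by Taxon D, Taxon E, and Taxon V — a synapomorphy uniting that clade.
Most parsimonious ingroup topology: ((Taxon W,Taxon B),(((Taxon E,Taxon D),Taxon V),Taxon Y)).
The clade {Taxon D, Taxon E, Taxon V} is supported by C7: its derived state '1' occurs in exactly those taxa and in no other taxon (including the outgroup).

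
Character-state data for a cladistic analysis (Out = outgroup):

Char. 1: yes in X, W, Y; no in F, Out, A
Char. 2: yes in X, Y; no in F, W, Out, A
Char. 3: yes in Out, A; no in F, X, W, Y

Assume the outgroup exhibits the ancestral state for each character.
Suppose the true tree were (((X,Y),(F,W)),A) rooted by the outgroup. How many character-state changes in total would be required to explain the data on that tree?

4

Map each character onto (((X,Y),(F,W)),A) (rooted by Out) and count the minimum state changes it requires (Fitch parsimony):
Char. 1: 2; Char. 2: 1; Char. 3: 1.
Total tree length = 4.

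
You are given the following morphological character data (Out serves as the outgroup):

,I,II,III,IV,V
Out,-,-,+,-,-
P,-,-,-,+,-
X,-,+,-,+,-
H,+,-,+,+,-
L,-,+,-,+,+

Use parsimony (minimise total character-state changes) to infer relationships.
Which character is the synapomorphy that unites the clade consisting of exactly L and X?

II

Character polarity is set by the outgroup: the derived state is whichever differs from the outgroup's state, so for III the derived state is '-', and for the remaining characters it is '+'.
I: derived state '+' in H only — an autapomorphy, so it tells us nothing about relationships among taxa.
II (derived state '+') is shared by L and X — a synapomorphy uniting that clade.
III: derived state '-' in L, P, and X only — synapomorphy for {L, P, X}.
IV (derived state '+') is shared by all ingroup taxa — unites the whole ingroup.
V (derived state '+') is unique to L (autapomorphy; uninformative for grouping).
Most parsimonious ingroup topology: ((P,(X,L)),H).
The clade {L, X} is supported by II: its derived state '+' occurs in exactly those taxa and in no other taxon (including the outgroup).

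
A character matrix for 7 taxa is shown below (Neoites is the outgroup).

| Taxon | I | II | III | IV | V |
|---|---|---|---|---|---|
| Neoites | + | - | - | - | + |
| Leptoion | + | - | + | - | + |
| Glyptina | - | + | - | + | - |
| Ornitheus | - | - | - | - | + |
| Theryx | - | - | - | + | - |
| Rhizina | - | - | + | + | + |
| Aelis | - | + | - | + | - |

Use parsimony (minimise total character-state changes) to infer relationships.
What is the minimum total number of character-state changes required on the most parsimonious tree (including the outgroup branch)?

6

Character polarity is set by the outgroup: the derived state is whichever differs from the outgroup's state, so for I, V the derived state is '-', and for the remaining characters it is '+'.
Only Aelis, Glyptina, Ornitheus, Rhizina, and Theryx show the derived state '-' for I, supporting them as a clade.
Only Aelis and Glyptina show the derived state '+' for II, supporting them as a clade.
III groups Leptoion and Rhizina, which is incompatible with the clades supported by the remaining characters; treating it as convergent (homoplasy) costs fewer steps than any alternative tree.
IV: derived state '+' in Aelis, Glyptina, Rhizina, and Theryx only — synapomorphy for {Aelis, Glyptina, Rhizina, Theryx}.
V (derived state '-') is shared by Aelis, Glyptina, and Theryx — a synapomorphy uniting that clade.
Most parsimonious ingroup topology: (Leptoion,((((Glyptina,Aelis),Theryx),Rhizina),Ornitheus)).
Changes per character on this tree: I: 1; II: 1; III: 2; IV: 1; V: 1.
Total = 6.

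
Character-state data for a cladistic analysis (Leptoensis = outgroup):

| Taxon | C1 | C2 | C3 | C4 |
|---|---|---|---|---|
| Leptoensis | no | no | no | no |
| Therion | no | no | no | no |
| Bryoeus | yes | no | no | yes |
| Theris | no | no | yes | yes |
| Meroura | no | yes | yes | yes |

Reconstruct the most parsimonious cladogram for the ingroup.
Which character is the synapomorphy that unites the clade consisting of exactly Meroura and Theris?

The outgroup has state 'no' for every character, so 'yes' is the derived state throughout.
C1: derived state 'yes' in Bryoeus only — an autapomorphy, so it tells us nothing about relationships among taxa.
C2 (derived state 'yes') is unique to Meroura (autapomorphy; uninformative for grouping).
C3 (derived state 'yes') is shared by Meroura and Theris — a synapomorphy uniting that clade.
C4: derived state 'yes' in Bryoeus, Meroura, and Theris only — synapomorphy for {Bryoeus, Meroura, Theris}.
Most parsimonious ingroup topology: (Therion,(Bryoeus,(Theris,Meroura))).
The clade {Meroura, Theris} is supported by C3: its derived state 'yes' occurs in exactly those taxa and in no other taxon (including the outgroup).

C3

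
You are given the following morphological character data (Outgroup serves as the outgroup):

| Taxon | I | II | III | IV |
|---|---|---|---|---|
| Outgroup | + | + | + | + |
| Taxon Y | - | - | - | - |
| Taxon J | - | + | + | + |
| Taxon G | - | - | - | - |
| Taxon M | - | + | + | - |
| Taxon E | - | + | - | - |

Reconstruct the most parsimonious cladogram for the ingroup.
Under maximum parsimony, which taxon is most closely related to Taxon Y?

The outgroup has state '+' for every character, so '-' is the derived state throughout.
I (derived state '-') is shared by all ingroup taxa — unites the whole ingroup.
Only Taxon G and Taxon Y show the derived state '-' for II, supporting them as a clade.
III (derived state '-') is shared by Taxon E, Taxon G, and Taxon Y — a synapomorphy uniting that clade.
IV (derived state '-') is shared by Taxon E, Taxon G, Taxon M, and Taxon Y — a synapomorphy uniting that clade.
Most parsimonious ingroup topology: ((((Taxon Y,Taxon G),Taxon E),Taxon M),Taxon J).
Taxon Y and Taxon G form a cherry on this tree, so they are sister taxa.

Taxon G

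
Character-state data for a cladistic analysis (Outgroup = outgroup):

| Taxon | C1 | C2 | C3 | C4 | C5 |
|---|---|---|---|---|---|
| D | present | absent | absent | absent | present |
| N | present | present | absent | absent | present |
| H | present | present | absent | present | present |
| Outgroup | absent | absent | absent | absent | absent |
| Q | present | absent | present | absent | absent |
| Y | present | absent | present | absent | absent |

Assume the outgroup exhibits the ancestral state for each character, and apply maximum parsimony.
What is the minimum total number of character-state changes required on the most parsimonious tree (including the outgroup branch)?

5

The outgroup has state 'absent' for every character, so 'present' is the derived state throughout.
C1 (derived state 'present') is shared by all ingroup taxa — unites the whole ingroup.
C2 (derived state 'present') is shared by H and N — a synapomorphy uniting that clade.
Only Q and Y show the derived state 'present' for C3, supporting them as a clade.
C4 (derived state 'present') is unique to H (autapomorphy; uninformative for grouping).
C5: derived state 'present' in D, H, and N only — synapomorphy for {D, H, N}.
Most parsimonious ingroup topology: ((D,(N,H)),(Y,Q)).
Changes per character on this tree: C1: 1; C2: 1; C3: 1; C4: 1; C5: 1.
Total = 5.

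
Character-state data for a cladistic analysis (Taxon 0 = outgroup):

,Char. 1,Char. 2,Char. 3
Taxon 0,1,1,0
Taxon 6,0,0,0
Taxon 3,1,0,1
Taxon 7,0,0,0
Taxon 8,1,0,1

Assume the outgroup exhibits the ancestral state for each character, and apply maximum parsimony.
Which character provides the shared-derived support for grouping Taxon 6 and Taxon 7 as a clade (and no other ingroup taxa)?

Char. 1

Character polarity is set by the outgroup: the derived state is whichever differs from the outgroup's state, so for Char. 1, Char. 2 the derived state is '0', and for the remaining characters it is '1'.
Char. 1 (derived state '0') is shared by Taxon 6 and Taxon 7 — a synapomorphy uniting that clade.
All ingroup taxa share the derived state '0' for Char. 2; it defines the ingroup but does not resolve relationships within it.
Only Taxon 3 and Taxon 8 show the derived state '1' for Char. 3, supporting them as a clade.
Most parsimonious ingroup topology: ((Taxon 6,Taxon 7),(Taxon 3,Taxon 8)).
The clade {Taxon 6, Taxon 7} is supported by Char. 1: its derived state '0' occurs in exactly those taxa and in no other taxon (including the outgroup).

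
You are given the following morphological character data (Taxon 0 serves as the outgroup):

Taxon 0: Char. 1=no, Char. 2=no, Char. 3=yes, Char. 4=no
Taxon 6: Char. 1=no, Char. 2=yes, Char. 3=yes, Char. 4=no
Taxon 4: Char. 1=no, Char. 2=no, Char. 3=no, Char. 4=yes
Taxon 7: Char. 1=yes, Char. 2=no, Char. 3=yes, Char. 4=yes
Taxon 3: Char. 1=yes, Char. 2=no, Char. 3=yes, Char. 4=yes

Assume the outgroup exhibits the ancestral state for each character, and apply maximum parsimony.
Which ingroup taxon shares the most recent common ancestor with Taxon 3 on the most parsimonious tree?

Character polarity is set by the outgroup: the derived state is whichever differs from the outgroup's state, so for Char. 3 the derived state is 'no', and for the remaining characters it is 'yes'.
Only Taxon 3 and Taxon 7 show the derived state 'yes' for Char. 1, supporting them as a clade.
Char. 2: derived state 'yes' in Taxon 6 only — an autapomorphy, so it tells us nothing about relationships among taxa.
Char. 3 (derived state 'no') is unique to Taxon 4 (autapomorphy; uninformative for grouping).
Char. 4: derived state 'yes' in Taxon 3, Taxon 4, and Taxon 7 only — synapomorphy for {Taxon 3, Taxon 4, Taxon 7}.
Most parsimonious ingroup topology: (Taxon 6,(Taxon 4,(Taxon 7,Taxon 3))).
Taxon 3 and Taxon 7 form a cherry on this tree, so they are sister taxa.

Taxon 7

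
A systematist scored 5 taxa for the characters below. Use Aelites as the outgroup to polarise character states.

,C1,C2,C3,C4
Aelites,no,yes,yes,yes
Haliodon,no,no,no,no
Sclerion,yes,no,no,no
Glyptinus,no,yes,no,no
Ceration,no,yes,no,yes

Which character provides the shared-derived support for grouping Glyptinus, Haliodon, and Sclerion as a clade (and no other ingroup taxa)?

Character polarity is set by the outgroup: the derived state is whichever differs from the outgroup's state, so for C2, C3, C4 the derived state is 'no', and for the remaining characters it is 'yes'.
C1: derived state 'yes' in Sclerion only — an autapomorphy, so it tells us nothing about relationships among taxa.
Only Haliodon and Sclerion show the derived state 'no' for C2, supporting them as a clade.
C3 (derived state 'no') is shared by all ingroup taxa — unites the whole ingroup.
C4 (derived state 'no') is shared by Glyptinus, Haliodon, and Sclerion — a synapomorphy uniting that clade.
Most parsimonious ingroup topology: (((Haliodon,Sclerion),Glyptinus),Ceration).
The clade {Glyptinus, Haliodon, Sclerion} is supported by C4: its derived state 'no' occurs in exactly those taxa and in no other taxon (including the outgroup).

C4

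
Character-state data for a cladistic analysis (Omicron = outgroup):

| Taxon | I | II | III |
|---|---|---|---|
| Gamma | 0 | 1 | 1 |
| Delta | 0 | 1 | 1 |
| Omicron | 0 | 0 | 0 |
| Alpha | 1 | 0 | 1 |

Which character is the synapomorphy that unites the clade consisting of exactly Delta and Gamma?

II

The outgroup has state '0' for every character, so '1' is the derived state throughout.
I (derived state '1') is unique to Alpha (autapomorphy; uninformative for grouping).
Only Delta and Gamma show the derived state '1' for II, supporting them as a clade.
III (derived state '1') is shared by all ingroup taxa — unites the whole ingroup.
Most parsimonious ingroup topology: ((Delta,Gamma),Alpha).
The clade {Delta, Gamma} is supported by II: its derived state '1' occurs in exactly those taxa and in no other taxon (including the outgroup).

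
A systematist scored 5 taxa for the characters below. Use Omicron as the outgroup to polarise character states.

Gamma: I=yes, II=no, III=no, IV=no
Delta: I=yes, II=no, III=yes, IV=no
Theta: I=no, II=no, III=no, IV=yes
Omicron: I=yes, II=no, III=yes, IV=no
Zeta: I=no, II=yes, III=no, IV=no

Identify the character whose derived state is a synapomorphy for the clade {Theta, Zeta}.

I

Character polarity is set by the outgroup: the derived state is whichever differs from the outgroup's state, so for I, III the derived state is 'no', and for the remaining characters it is 'yes'.
I (derived state 'no') is shared by Theta and Zeta — a synapomorphy uniting that clade.
II (derived state 'yes') is unique to Zeta (autapomorphy; uninformative for grouping).
Only Gamma, Theta, and Zeta show the derived state 'no' for III, supporting them as a clade.
IV (derived state 'yes') is unique to Theta (autapomorphy; uninformative for grouping).
Most parsimonious ingroup topology: ((Gamma,(Zeta,Theta)),Delta).
The clade {Theta, Zeta} is supported by I: its derived state 'no' occurs in exactly those taxa and in no other taxon (including the outgroup).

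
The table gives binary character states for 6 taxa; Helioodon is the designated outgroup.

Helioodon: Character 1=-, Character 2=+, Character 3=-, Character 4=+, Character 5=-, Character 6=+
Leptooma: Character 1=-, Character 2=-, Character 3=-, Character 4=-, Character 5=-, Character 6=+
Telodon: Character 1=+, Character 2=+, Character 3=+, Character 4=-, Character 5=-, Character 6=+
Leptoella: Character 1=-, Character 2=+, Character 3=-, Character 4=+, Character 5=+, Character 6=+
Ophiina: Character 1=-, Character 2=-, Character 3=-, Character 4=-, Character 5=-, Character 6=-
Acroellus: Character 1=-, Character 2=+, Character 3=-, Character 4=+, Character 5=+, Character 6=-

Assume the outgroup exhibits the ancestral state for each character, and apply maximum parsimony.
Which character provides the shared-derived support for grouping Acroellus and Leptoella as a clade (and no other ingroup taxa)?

Character 5

Character polarity is set by the outgroup: the derived state is whichever differs from the outgroup's state, so for Character 2, Character 4, Character 6 the derived state is '-', and for the remaining characters it is '+'.
Character 1: derived state '+' in Telodon only — an autapomorphy, so it tells us nothing about relationships among taxa.
Character 2 (derived state '-') is shared by Leptooma and Ophiina — a synapomorphy uniting that clade.
Character 3: derived state '+' in Telodon only — an autapomorphy, so it tells us nothing about relationships among taxa.
Only Leptooma, Ophiina, and Telodon show the derived state '-' for Character 4, supporting them as a clade.
Character 5: derived state '+' in Acroellus and Leptoella only — synapomorphy for {Acroellus, Leptoella}.
Character 6 (state '-') occurs in Acroellus and Ophiina but conflicts with the nesting implied by the other characters — most parsimoniously interpreted as homoplasy.
Most parsimonious ingroup topology: ((Acroellus,Leptoella),((Ophiina,Leptooma),Telodon)).
The clade {Acroellus, Leptoella} is supported by Character 5: its derived state '+' occurs in exactly those taxa and in no other taxon (including the outgroup).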